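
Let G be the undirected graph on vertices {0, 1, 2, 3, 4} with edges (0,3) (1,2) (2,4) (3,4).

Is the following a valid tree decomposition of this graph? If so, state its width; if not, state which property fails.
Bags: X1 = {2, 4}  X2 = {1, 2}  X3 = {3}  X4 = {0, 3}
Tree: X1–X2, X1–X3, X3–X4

No — edge (4,3) lies in no bag.

A tree decomposition must satisfy three properties: every vertex lies in some bag; for every edge, both endpoints lie together in some bag; and for every vertex, the bags containing it form a connected subtree. Here edge (4,3) lies in no bag, so the decomposition is invalid.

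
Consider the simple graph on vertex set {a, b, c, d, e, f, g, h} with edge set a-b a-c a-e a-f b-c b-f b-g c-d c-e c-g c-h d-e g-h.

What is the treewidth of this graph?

A width-2 tree decomposition is:
Bags: B1 = {a, b, c}  B2 = {b, c, g}  B3 = {a, c, e}  B4 = {c, d, e}  B5 = {a, b, f}  B6 = {c, g, h}
Tree: B1–B2, B1–B3, B3–B4, B1–B5, B2–B6
Each bag holds 3 vertices, so the decomposition has width 2, which upper-bounds the treewidth. For the lower bound, the 3 vertices {c, d, e} are pairwise adjacent, and any tree decomposition puts a clique entirely inside one bag — forcing width ≥ 2. Therefore the treewidth is 2.

2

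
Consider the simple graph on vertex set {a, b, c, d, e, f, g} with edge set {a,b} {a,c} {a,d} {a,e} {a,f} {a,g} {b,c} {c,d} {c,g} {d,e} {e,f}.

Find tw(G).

A width-2 tree decomposition is:
Bags: B1 = {a, b, c}  B2 = {a, c, g}  B3 = {a, c, d}  B4 = {a, d, e}  B5 = {a, e, f}
Tree: B1–B2, B2–B3, B3–B4, B4–B5
Each bag holds 3 vertices, so the decomposition has width 2, which upper-bounds the treewidth. Conversely, {a, d, e} is a clique of size 3, and the vertices of any clique must share a bag in every tree decomposition; so some bag has ≥ 3 vertices and tw(G) ≥ 2. Therefore the treewidth is 2.

2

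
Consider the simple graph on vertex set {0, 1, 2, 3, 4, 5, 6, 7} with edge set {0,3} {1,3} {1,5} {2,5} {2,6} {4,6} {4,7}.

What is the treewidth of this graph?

1

A width-1 tree decomposition is:
Bags: B1 = {0, 3}  B2 = {1, 3}  B3 = {1, 5}  B4 = {2, 5}  B5 = {2, 6}  B6 = {4, 6}  B7 = {4, 7}
Tree: B1–B2, B2–B3, B3–B4, B4–B5, B5–B6, B6–B7
Every bag has size at most 2, so the width is 2 − 1 = 1 and tw(G) ≤ 1. G has an edge, so its treewidth is at least 1. Therefore the treewidth is 1.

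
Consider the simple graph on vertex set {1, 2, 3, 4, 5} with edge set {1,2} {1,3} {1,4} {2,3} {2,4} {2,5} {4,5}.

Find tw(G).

2

A width-2 tree decomposition is:
Bags: B1 = {1, 2, 3}  B2 = {1, 2, 4}  B3 = {2, 4, 5}
Tree: B1–B2, B2–B3
The largest bag has 3 vertices, giving width 2; this decomposition certifies tw(G) ≤ 2. On the other hand G contains the 3-clique {1, 2, 3}. A clique must lie in a single bag of any decomposition, so no decomposition can have width below 2. The upper and lower bounds meet at 2, so that is the treewidth.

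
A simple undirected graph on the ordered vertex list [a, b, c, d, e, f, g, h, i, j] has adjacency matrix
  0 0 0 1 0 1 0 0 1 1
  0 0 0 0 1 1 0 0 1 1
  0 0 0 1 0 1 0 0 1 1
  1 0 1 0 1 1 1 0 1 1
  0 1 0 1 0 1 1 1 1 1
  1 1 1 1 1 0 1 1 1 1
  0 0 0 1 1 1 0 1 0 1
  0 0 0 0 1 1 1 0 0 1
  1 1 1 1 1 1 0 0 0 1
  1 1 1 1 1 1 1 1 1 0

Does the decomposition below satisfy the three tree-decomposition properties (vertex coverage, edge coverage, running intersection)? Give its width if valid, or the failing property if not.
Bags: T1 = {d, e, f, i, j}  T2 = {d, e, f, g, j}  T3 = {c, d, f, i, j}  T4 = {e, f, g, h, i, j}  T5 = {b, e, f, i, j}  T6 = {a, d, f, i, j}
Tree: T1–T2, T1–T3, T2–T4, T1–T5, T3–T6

No — bags containing vertex i are not connected in the tree.

A tree decomposition must satisfy three properties: every vertex lies in some bag; for every edge, both endpoints lie together in some bag; and for every vertex, the bags containing it form a connected subtree. Here bags containing vertex i are not connected in the tree, so the decomposition is invalid.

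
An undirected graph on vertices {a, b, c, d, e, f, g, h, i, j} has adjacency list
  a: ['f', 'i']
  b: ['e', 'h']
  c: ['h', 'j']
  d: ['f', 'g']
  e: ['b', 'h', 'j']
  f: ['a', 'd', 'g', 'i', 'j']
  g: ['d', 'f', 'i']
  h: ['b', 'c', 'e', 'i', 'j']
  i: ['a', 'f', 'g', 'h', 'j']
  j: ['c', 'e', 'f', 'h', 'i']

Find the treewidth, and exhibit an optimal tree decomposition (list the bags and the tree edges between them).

The largest bag has 3 vertices, giving width 2; this decomposition certifies tw(G) ≤ 2. On the other hand G contains the 3-clique {d, f, g}. A clique must lie in a single bag of any decomposition, so no decomposition can have width below 2. The upper and lower bounds meet at 2, so that is the treewidth.

Treewidth 2.
One such decomposition:
Bags: B1 = {f, g, i}  B2 = {a, f, i}  B3 = {f, i, j}  B4 = {d, f, g}  B5 = {h, i, j}  B6 = {c, h, j}  B7 = {e, h, j}  B8 = {b, e, h}
Tree: B1–B2, B1–B3, B1–B4, B3–B5, B5–B6, B6–B7, B7–B8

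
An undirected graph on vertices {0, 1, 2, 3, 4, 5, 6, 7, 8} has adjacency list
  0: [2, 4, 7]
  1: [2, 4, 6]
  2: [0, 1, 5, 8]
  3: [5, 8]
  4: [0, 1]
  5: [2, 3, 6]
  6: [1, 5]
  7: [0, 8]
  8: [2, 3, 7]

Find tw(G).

A width-3 tree decomposition is:
Bags: B1 = {3, 5, 6, 8}  B2 = {2, 5, 6, 8}  B3 = {1, 2, 6, 8}  B4 = {1, 2, 7, 8}  B5 = {0, 1, 2, 7}  B6 = {0, 1, 4, 7}
Tree: B1–B2, B2–B3, B3–B4, B4–B5, B5–B6
Each bag holds 4 vertices, so the decomposition has width 3, which upper-bounds the treewidth. For the lower bound: the 4 vertex sets {3,5,6}, {8}, {2}, {0,1,4,7} are disjoint, each induces a connected subgraph, and every pair is joined by at least one edge of G. Contracting each set to a single vertex therefore yields K_{4} as a minor, and since treewidth is minor-monotone, tw(G) ≥ tw(K_{4}) = 3. The upper and lower bounds meet at 3, so that is the treewidth.

3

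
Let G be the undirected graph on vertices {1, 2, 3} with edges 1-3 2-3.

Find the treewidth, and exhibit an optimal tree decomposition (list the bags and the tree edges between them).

Treewidth 1.
Bags: B1 = {1, 3}  B2 = {2, 3}
Tree: B1–B2

Every bag has size at most 2, so the width is 2 − 1 = 1 and tw(G) ≤ 1. G has an edge, so its treewidth is at least 1. Combining the bounds, tw(G) = 1.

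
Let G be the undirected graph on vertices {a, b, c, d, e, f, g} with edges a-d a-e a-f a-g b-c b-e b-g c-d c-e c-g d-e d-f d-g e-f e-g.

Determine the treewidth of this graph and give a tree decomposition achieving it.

Every bag has size at most 4, so the width is 4 − 1 = 3 and tw(G) ≤ 3. For the lower bound, the 4 vertices {c, d, e, g} are pairwise adjacent, and any tree decomposition puts a clique entirely inside one bag — forcing width ≥ 3. Therefore the treewidth is 3.

Treewidth 3.
Bags: B1 = {c, d, e, g}  B2 = {a, d, e, g}  B3 = {a, d, e, f}  B4 = {b, c, e, g}
Tree: B1–B2, B2–B3, B1–B4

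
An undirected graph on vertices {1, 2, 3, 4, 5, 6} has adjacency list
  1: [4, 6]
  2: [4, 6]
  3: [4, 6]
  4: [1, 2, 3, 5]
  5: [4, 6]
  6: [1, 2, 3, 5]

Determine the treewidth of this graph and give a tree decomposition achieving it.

Each bag holds 3 vertices, so the decomposition has width 2, which upper-bounds the treewidth. For the lower bound, G contains the cycle 4–1–6–2–4, so G is not a forest; only forests have treewidth ≤ 1, hence tw(G) ≥ 2. The upper and lower bounds meet at 2, so that is the treewidth.

Treewidth 2.
Bags: B1 = {1, 4, 6}  B2 = {2, 4, 6}  B3 = {4, 5, 6}  B4 = {3, 4, 6}
Tree: B1–B2, B2–B3, B3–B4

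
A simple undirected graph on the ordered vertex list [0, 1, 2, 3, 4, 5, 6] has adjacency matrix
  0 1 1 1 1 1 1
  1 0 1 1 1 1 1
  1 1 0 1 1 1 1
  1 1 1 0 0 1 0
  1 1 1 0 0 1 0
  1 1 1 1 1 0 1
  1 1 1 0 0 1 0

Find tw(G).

A width-4 tree decomposition is:
Bags: B1 = {0, 1, 2, 3, 5}  B2 = {0, 1, 2, 4, 5}  B3 = {0, 1, 2, 5, 6}
Tree: B1–B2, B2–B3
Every bag has size at most 5, so the width is 5 − 1 = 4 and tw(G) ≤ 4. On the other hand G contains the 5-clique {0, 1, 2, 3, 5}. A clique must lie in a single bag of any decomposition, so no decomposition can have width below 4. Combining the bounds, tw(G) = 4.

4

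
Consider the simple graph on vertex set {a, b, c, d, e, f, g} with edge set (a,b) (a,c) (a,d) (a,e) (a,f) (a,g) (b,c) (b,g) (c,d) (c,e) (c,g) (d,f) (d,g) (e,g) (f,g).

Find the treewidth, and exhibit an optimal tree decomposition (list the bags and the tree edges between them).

Every bag has size at most 4, so the width is 4 − 1 = 3 and tw(G) ≤ 3. On the other hand G contains the 4-clique {a, c, d, g}. A clique must lie in a single bag of any decomposition, so no decomposition can have width below 3. Hence tw(G) = 3 exactly.

Treewidth 3.
Bags: B1 = {a, c, d, g}  B2 = {a, b, c, g}  B3 = {a, d, f, g}  B4 = {a, c, e, g}
Tree: B1–B2, B1–B3, B1–B4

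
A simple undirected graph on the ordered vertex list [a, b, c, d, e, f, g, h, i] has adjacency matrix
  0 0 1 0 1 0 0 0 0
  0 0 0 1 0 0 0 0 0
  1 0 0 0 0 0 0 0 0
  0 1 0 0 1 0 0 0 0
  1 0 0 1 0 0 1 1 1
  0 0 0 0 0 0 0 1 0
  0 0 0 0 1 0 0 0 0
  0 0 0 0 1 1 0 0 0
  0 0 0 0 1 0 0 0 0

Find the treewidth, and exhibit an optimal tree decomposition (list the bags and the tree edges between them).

Treewidth 1.
One such decomposition:
Bags: B1 = {e, i}  B2 = {a, e}  B3 = {d, e}  B4 = {e, h}  B5 = {f, h}  B6 = {e, g}  B7 = {a, c}  B8 = {b, d}
Tree: B1–B2, B1–B3, B1–B4, B4–B5, B2–B6, B2–B7, B3–B8

Every bag has size at most 2, so the width is 2 − 1 = 1 and tw(G) ≤ 1. Since G has at least one edge (e.g. e–i), it is not an edgeless graph, so tw(G) ≥ 1. The upper and lower bounds meet at 1, so that is the treewidth.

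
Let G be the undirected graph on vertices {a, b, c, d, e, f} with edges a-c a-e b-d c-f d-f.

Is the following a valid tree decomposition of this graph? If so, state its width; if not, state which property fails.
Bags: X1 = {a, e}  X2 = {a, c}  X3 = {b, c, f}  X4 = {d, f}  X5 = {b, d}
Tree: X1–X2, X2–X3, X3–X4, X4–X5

No — bags containing vertex b are not connected in the tree.

A tree decomposition must satisfy three properties: every vertex lies in some bag; for every edge, both endpoints lie together in some bag; and for every vertex, the bags containing it form a connected subtree. Here bags containing vertex b are not connected in the tree, so the decomposition is invalid.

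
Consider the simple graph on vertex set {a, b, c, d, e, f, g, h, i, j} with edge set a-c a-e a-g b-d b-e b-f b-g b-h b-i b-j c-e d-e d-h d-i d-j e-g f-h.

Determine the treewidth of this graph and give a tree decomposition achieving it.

Treewidth 2.
One such decomposition:
Bags: B1 = {b, d, h}  B2 = {b, d, e}  B3 = {b, e, g}  B4 = {a, e, g}  B5 = {b, d, j}  B6 = {a, c, e}  B7 = {b, f, h}  B8 = {b, d, i}
Tree: B1–B2, B2–B3, B3–B4, B2–B5, B4–B6, B1–B7, B2–B8

Each bag holds 3 vertices, so the decomposition has width 2, which upper-bounds the treewidth. For the lower bound, the 3 vertices {a, c, e} are pairwise adjacent, and any tree decomposition puts a clique entirely inside one bag — forcing width ≥ 2. The upper and lower bounds meet at 2, so that is the treewidth.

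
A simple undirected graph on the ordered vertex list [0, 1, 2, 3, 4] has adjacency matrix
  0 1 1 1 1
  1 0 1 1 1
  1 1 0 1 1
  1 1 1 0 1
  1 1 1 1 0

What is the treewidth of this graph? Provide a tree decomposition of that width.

A single bag containing all 5 vertices is trivially a valid decomposition of width 4. On the other hand G contains the 5-clique {0, 1, 2, 3, 4}. A clique must lie in a single bag of any decomposition, so no decomposition can have width below 4. The upper and lower bounds meet at 4, so that is the treewidth.

Treewidth 4.
One optimal decomposition is:
Bags: B1 = {0, 1, 2, 3, 4}
Tree: (single bag)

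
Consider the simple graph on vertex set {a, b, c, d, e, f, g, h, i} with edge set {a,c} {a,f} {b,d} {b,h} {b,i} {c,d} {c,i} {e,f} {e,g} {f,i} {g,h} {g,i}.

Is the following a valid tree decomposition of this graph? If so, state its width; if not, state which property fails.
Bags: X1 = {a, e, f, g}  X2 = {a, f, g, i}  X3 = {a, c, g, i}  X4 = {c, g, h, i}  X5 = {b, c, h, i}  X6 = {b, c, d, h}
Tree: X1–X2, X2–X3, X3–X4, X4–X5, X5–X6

Checking the three conditions: (i) the bags cover all of {a, b, c, d, e, f, g, h, i}; (ii) for each edge, some bag contains both endpoints; (iii) the bags containing any fixed vertex form a subtree. All hold, so the decomposition is valid with width 4 − 1 = 3.

Yes; width 3.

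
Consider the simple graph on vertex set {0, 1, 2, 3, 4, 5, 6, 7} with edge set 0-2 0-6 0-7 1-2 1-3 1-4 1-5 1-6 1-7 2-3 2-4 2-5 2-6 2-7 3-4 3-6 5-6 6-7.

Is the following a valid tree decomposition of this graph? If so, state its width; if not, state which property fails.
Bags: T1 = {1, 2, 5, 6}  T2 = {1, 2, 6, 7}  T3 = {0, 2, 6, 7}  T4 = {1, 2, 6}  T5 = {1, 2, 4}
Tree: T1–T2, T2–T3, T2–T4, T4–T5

A tree decomposition must satisfy three properties: every vertex lies in some bag; for every edge, both endpoints lie together in some bag; and for every vertex, the bags containing it form a connected subtree. Here vertex 3 appears in no bag, so the decomposition is invalid.

No — vertex 3 appears in no bag.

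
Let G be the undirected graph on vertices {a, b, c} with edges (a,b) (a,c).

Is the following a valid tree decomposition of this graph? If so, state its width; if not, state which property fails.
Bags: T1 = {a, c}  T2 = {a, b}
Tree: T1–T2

Yes; width 1.

Every vertex of G appears in some bag (union = {a, b, c}); every edge is covered by a bag; and for each vertex v the set of bags containing v is connected in the bag tree. The decomposition is therefore valid. The largest bag has 2 vertices, so the width is 1.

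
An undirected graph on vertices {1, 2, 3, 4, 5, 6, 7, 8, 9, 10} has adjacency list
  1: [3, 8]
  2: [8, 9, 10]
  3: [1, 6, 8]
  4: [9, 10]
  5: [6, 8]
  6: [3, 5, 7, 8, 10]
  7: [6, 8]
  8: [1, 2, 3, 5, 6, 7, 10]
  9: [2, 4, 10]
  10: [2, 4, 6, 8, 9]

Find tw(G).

2

A width-2 tree decomposition is:
Bags: B1 = {3, 6, 8}  B2 = {6, 8, 10}  B3 = {6, 7, 8}  B4 = {2, 8, 10}  B5 = {2, 9, 10}  B6 = {4, 9, 10}  B7 = {5, 6, 8}  B8 = {1, 3, 8}
Tree: B1–B2, B2–B3, B2–B4, B4–B5, B5–B6, B2–B7, B1–B8
Every bag has size at most 3, so the width is 3 − 1 = 2 and tw(G) ≤ 2. Conversely, {1, 3, 8} is a clique of size 3, and the vertices of any clique must share a bag in every tree decomposition; so some bag has ≥ 3 vertices and tw(G) ≥ 2. Combining the bounds, tw(G) = 2.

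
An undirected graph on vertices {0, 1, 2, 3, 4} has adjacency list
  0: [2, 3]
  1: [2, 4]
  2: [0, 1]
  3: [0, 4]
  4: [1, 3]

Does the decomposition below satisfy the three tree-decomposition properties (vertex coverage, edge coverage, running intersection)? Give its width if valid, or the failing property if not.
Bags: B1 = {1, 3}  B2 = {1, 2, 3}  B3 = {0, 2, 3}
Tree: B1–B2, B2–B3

A tree decomposition must satisfy three properties: every vertex lies in some bag; for every edge, both endpoints lie together in some bag; and for every vertex, the bags containing it form a connected subtree. Here vertex 4 appears in no bag, so the decomposition is invalid.

No — vertex 4 appears in no bag.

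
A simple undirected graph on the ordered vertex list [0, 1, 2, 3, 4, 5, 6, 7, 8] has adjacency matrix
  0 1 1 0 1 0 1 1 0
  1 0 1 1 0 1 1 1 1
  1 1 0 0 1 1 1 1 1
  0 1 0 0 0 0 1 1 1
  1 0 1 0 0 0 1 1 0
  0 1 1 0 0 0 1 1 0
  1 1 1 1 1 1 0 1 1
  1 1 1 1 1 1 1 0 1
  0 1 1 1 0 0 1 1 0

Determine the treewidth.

A width-4 tree decomposition is:
Bags: B1 = {1, 2, 6, 7, 8}  B2 = {0, 1, 2, 6, 7}  B3 = {0, 2, 4, 6, 7}  B4 = {1, 3, 6, 7, 8}  B5 = {1, 2, 5, 6, 7}
Tree: B1–B2, B2–B3, B1–B4, B1–B5
Every bag has size at most 5, so the width is 5 − 1 = 4 and tw(G) ≤ 4. On the other hand G contains the 5-clique {0, 1, 2, 6, 7}. A clique must lie in a single bag of any decomposition, so no decomposition can have width below 4. The upper and lower bounds meet at 4, so that is the treewidth.

4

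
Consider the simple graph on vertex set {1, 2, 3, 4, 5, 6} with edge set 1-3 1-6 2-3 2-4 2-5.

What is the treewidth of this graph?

1

A width-1 tree decomposition is:
Bags: B1 = {2, 4}  B2 = {2, 5}  B3 = {2, 3}  B4 = {1, 3}  B5 = {1, 6}
Tree: B1–B2, B1–B3, B3–B4, B4–B5
Every bag has size at most 2, so the width is 2 − 1 = 1 and tw(G) ≤ 1. Since G has at least one edge (e.g. 4–2), it is not an edgeless graph, so tw(G) ≥ 1. Hence tw(G) = 1 exactly.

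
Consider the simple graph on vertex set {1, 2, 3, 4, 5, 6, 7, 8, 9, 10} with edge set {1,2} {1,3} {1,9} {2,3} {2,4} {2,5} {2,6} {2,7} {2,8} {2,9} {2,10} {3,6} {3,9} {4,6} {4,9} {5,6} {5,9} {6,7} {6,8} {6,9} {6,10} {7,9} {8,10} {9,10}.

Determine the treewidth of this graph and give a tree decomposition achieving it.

Each bag holds 4 vertices, so the decomposition has width 3, which upper-bounds the treewidth. For the lower bound, the 4 vertices {1, 2, 3, 9} are pairwise adjacent, and any tree decomposition puts a clique entirely inside one bag — forcing width ≥ 3. Combining the bounds, tw(G) = 3.

Treewidth 3.
One such decomposition:
Bags: B1 = {2, 3, 6, 9}  B2 = {2, 4, 6, 9}  B3 = {2, 6, 7, 9}  B4 = {2, 5, 6, 9}  B5 = {2, 6, 9, 10}  B6 = {2, 6, 8, 10}  B7 = {1, 2, 3, 9}
Tree: B1–B2, B2–B3, B3–B4, B3–B5, B5–B6, B1–B7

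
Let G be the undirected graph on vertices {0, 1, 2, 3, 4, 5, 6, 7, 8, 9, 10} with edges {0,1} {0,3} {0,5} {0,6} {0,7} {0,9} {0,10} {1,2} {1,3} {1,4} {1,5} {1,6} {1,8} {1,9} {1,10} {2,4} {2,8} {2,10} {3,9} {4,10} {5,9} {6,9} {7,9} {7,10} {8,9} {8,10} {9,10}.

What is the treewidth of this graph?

A width-3 tree decomposition is:
Bags: B1 = {0, 1, 9, 10}  B2 = {1, 8, 9, 10}  B3 = {0, 1, 3, 9}  B4 = {0, 7, 9, 10}  B5 = {1, 2, 8, 10}  B6 = {0, 1, 5, 9}  B7 = {1, 2, 4, 10}  B8 = {0, 1, 6, 9}
Tree: B1–B2, B1–B3, B1–B4, B2–B5, B1–B6, B5–B7, B6–B8
Every bag has size at most 4, so the width is 4 − 1 = 3 and tw(G) ≤ 3. For the lower bound, the 4 vertices {0, 1, 9, 10} are pairwise adjacent, and any tree decomposition puts a clique entirely inside one bag — forcing width ≥ 3. Hence tw(G) = 3 exactly.

3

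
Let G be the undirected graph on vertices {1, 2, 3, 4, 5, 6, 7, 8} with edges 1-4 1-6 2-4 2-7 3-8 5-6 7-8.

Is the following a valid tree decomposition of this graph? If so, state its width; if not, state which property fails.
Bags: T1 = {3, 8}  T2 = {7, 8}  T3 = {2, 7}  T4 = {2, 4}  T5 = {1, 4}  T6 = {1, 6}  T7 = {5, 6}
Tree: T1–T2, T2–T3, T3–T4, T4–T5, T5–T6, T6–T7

Yes; width 1.

Every vertex of G appears in some bag (union = {1, 2, 3, 4, 5, 6, 7, 8}); every edge is covered by a bag; and for each vertex v the set of bags containing v is connected in the bag tree. The decomposition is therefore valid. The largest bag has 2 vertices, so the width is 1.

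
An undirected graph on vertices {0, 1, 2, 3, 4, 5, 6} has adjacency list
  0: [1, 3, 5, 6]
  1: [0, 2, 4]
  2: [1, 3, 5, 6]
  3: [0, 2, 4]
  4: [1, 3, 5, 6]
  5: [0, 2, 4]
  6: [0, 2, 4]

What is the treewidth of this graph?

A width-3 tree decomposition is:
Bags: B1 = {0, 2, 4, 5}  B2 = {0, 2, 4, 6}  B3 = {0, 2, 3, 4}  B4 = {0, 1, 2, 4}
Tree: B1–B2, B2–B3, B3–B4
The largest bag has 4 vertices, giving width 3; this decomposition certifies tw(G) ≤ 3. For the lower bound: the 4 vertex sets {4,5}, {2,6}, {0}, {3} are disjoint, each induces a connected subgraph, and every pair is joined by at least one edge of G. Contracting each set to a single vertex therefore yields K_{4} as a minor, and since treewidth is minor-monotone, tw(G) ≥ tw(K_{4}) = 3. Combining the bounds, tw(G) = 3.

3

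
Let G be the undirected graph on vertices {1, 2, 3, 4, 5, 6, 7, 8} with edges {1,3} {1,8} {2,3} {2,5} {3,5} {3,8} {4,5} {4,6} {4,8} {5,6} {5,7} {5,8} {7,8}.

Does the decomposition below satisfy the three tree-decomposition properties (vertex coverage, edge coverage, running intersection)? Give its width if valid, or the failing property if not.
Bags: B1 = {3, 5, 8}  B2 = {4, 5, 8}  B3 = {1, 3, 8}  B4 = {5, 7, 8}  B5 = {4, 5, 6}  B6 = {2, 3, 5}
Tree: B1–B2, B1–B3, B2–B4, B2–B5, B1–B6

Yes; width 2.

Vertex coverage: the bags together contain {1, 2, 3, 4, 5, 6, 7, 8}, the full vertex set. Edge coverage: each edge of G has both endpoints in at least one bag. Running intersection: for every vertex, the bags containing it form a connected subtree. All three properties hold, so this is a valid tree decomposition of width max|bag| − 1 = 2, and hence tw(G) ≤ 2.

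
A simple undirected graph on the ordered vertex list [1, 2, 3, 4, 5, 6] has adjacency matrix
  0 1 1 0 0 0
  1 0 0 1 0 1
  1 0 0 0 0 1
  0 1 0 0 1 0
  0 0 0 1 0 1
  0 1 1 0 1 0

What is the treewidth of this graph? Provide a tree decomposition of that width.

Treewidth 2.
One optimal decomposition is:
Bags: B1 = {1, 2, 3}  B2 = {2, 3, 6}  B3 = {2, 4, 6}  B4 = {4, 5, 6}
Tree: B1–B2, B2–B3, B3–B4

The largest bag has 3 vertices, giving width 2; this decomposition certifies tw(G) ≤ 2. Since 1–3–6–2–1 is a cycle in G, G is not acyclic. Forests are exactly the graphs of treewidth ≤ 1, so tw(G) ≥ 2. The upper and lower bounds meet at 2, so that is the treewidth.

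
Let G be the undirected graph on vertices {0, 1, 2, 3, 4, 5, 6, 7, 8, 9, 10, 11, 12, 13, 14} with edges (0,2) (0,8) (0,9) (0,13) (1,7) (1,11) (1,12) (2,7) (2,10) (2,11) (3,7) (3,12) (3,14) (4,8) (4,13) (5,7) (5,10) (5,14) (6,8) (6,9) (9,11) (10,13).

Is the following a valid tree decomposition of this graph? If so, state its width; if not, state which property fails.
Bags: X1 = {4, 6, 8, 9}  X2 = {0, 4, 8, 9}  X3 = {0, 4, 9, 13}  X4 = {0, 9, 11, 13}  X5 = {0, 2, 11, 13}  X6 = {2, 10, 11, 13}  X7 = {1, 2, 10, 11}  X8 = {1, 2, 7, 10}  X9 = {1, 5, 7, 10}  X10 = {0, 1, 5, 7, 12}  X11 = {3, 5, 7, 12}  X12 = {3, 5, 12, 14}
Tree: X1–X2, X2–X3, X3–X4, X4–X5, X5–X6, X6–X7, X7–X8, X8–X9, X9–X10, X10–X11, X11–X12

A tree decomposition must satisfy three properties: every vertex lies in some bag; for every edge, both endpoints lie together in some bag; and for every vertex, the bags containing it form a connected subtree. Here bags containing vertex 0 are not connected in the tree, so the decomposition is invalid.

No — bags containing vertex 0 are not connected in the tree.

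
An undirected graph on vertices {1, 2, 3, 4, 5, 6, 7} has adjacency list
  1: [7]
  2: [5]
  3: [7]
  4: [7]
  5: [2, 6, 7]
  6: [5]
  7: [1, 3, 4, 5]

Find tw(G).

1

A width-1 tree decomposition is:
Bags: B1 = {4, 7}  B2 = {3, 7}  B3 = {1, 7}  B4 = {5, 7}  B5 = {2, 5}  B6 = {5, 6}
Tree: B1–B2, B2–B3, B2–B4, B4–B5, B4–B6
The largest bag has 2 vertices, giving width 1; this decomposition certifies tw(G) ≤ 1. G has an edge, so its treewidth is at least 1. The upper and lower bounds meet at 1, so that is the treewidth.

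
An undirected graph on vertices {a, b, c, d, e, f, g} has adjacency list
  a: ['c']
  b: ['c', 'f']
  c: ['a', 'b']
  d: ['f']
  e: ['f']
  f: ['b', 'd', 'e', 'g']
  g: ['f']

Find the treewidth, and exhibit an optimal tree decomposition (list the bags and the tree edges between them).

Treewidth 1.
One such decomposition:
Bags: B1 = {b, c}  B2 = {b, f}  B3 = {f, g}  B4 = {d, f}  B5 = {a, c}  B6 = {e, f}
Tree: B1–B2, B2–B3, B2–B4, B1–B5, B2–B6

Each bag holds 2 vertices, so the decomposition has width 1, which upper-bounds the treewidth. Since G has at least one edge (e.g. b–c), it is not an edgeless graph, so tw(G) ≥ 1. The upper and lower bounds meet at 1, so that is the treewidth.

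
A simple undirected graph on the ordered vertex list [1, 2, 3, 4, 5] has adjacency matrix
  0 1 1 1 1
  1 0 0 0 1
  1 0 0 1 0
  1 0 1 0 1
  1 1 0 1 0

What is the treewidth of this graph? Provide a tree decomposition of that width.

The largest bag has 3 vertices, giving width 2; this decomposition certifies tw(G) ≤ 2. On the other hand G contains the 3-clique {1, 2, 5}. A clique must lie in a single bag of any decomposition, so no decomposition can have width below 2. Therefore the treewidth is 2.

Treewidth 2.
Bags: B1 = {1, 4, 5}  B2 = {1, 3, 4}  B3 = {1, 2, 5}
Tree: B1–B2, B1–B3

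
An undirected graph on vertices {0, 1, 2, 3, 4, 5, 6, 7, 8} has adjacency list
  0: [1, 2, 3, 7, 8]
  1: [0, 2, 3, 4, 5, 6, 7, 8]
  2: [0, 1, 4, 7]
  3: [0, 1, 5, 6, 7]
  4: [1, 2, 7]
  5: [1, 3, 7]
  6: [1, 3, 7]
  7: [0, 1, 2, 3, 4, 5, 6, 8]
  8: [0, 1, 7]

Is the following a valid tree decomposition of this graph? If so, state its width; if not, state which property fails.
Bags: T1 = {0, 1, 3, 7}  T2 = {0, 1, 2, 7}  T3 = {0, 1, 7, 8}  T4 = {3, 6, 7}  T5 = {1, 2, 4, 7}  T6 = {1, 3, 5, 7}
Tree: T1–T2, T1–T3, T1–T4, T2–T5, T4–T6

A tree decomposition must satisfy three properties: every vertex lies in some bag; for every edge, both endpoints lie together in some bag; and for every vertex, the bags containing it form a connected subtree. Here edge (1,6) lies in no bag, so the decomposition is invalid.

No — edge (1,6) lies in no bag.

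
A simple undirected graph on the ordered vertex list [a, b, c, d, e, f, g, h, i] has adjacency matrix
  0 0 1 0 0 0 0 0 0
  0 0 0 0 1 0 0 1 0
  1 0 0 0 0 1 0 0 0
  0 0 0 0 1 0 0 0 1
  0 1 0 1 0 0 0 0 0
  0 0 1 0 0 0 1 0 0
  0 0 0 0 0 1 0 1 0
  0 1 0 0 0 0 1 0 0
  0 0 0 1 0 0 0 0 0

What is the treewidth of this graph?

A width-1 tree decomposition is:
Bags: B1 = {d, i}  B2 = {d, e}  B3 = {b, e}  B4 = {b, h}  B5 = {g, h}  B6 = {f, g}  B7 = {c, f}  B8 = {a, c}
Tree: B1–B2, B2–B3, B3–B4, B4–B5, B5–B6, B6–B7, B7–B8
Each bag holds 2 vertices, so the decomposition has width 1, which upper-bounds the treewidth. Any graph with an edge has treewidth ≥ 1, and G has the edge i–d. Hence tw(G) = 1 exactly.

1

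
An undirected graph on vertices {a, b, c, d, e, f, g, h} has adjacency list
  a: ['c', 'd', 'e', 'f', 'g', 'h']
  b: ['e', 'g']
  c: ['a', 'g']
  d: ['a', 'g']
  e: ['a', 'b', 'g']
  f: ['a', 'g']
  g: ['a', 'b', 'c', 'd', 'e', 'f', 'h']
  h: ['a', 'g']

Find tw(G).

A width-2 tree decomposition is:
Bags: B1 = {a, e, g}  B2 = {a, d, g}  B3 = {a, c, g}  B4 = {b, e, g}  B5 = {a, f, g}  B6 = {a, g, h}
Tree: B1–B2, B1–B3, B1–B4, B2–B5, B1–B6
Each bag holds 3 vertices, so the decomposition has width 2, which upper-bounds the treewidth. On the other hand G contains the 3-clique {a, d, g}. A clique must lie in a single bag of any decomposition, so no decomposition can have width below 2. Hence tw(G) = 2 exactly.

2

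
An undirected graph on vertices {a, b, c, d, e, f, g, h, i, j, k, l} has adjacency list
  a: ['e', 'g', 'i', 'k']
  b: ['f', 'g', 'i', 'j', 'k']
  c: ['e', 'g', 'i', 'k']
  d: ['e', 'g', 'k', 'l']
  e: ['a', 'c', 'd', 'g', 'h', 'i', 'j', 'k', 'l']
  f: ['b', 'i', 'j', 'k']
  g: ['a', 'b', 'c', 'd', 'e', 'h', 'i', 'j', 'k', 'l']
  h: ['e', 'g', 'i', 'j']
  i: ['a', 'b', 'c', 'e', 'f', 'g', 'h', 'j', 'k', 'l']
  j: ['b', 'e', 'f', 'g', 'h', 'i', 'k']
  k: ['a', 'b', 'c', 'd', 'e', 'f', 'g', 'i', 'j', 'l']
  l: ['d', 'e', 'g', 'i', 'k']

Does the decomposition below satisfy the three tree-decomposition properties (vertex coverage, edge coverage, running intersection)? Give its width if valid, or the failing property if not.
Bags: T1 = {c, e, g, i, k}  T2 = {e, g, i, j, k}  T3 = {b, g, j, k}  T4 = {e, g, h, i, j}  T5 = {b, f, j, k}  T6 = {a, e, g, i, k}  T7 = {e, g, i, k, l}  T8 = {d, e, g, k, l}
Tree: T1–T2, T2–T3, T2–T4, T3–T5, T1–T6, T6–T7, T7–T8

No — edge (i,b) lies in no bag.

A tree decomposition must satisfy three properties: every vertex lies in some bag; for every edge, both endpoints lie together in some bag; and for every vertex, the bags containing it form a connected subtree. Here edge (i,b) lies in no bag, so the decomposition is invalid.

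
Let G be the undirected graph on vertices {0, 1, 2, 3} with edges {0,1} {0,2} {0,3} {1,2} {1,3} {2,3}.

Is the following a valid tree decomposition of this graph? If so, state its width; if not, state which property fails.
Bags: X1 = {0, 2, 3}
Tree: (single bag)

A tree decomposition must satisfy three properties: every vertex lies in some bag; for every edge, both endpoints lie together in some bag; and for every vertex, the bags containing it form a connected subtree. Here vertex 1 appears in no bag, so the decomposition is invalid.

No — vertex 1 appears in no bag.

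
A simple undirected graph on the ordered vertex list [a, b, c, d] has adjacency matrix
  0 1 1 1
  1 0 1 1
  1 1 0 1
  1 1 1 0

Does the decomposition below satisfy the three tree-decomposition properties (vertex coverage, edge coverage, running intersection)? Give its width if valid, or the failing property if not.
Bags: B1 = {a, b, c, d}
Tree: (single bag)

Yes; width 3.

Checking the three conditions: (i) the bags cover all of {a, b, c, d}; (ii) for each edge, some bag contains both endpoints; (iii) the bags containing any fixed vertex form a subtree. All hold, so the decomposition is valid with width 4 − 1 = 3.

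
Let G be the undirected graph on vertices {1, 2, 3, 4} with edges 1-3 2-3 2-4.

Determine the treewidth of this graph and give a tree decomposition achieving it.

Treewidth 1.
One such decomposition:
Bags: B1 = {1, 3}  B2 = {2, 3}  B3 = {2, 4}
Tree: B1–B2, B2–B3

Each bag holds 2 vertices, so the decomposition has width 1, which upper-bounds the treewidth. Any graph with an edge has treewidth ≥ 1, and G has the edge 1–3. The upper and lower bounds meet at 1, so that is the treewidth.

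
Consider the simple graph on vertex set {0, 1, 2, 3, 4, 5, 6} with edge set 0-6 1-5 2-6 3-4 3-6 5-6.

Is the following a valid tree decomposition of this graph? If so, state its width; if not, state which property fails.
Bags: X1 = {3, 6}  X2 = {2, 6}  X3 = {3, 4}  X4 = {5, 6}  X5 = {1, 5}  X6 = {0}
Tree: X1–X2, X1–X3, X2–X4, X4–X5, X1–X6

No — edge (6,0) lies in no bag.

A tree decomposition must satisfy three properties: every vertex lies in some bag; for every edge, both endpoints lie together in some bag; and for every vertex, the bags containing it form a connected subtree. Here edge (6,0) lies in no bag, so the decomposition is invalid.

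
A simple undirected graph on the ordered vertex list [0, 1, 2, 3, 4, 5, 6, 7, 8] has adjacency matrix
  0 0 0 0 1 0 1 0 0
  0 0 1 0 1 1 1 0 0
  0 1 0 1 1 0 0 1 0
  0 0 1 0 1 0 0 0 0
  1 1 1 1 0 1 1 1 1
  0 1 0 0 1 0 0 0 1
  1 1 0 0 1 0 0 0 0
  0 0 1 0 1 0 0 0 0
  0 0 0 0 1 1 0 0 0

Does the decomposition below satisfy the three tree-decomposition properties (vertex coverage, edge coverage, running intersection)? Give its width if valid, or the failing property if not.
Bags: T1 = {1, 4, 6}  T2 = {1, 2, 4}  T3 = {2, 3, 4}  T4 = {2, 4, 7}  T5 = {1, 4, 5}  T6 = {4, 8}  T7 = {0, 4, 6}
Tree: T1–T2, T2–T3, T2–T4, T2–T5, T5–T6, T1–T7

No — edge (5,8) lies in no bag.

A tree decomposition must satisfy three properties: every vertex lies in some bag; for every edge, both endpoints lie together in some bag; and for every vertex, the bags containing it form a connected subtree. Here edge (5,8) lies in no bag, so the decomposition is invalid.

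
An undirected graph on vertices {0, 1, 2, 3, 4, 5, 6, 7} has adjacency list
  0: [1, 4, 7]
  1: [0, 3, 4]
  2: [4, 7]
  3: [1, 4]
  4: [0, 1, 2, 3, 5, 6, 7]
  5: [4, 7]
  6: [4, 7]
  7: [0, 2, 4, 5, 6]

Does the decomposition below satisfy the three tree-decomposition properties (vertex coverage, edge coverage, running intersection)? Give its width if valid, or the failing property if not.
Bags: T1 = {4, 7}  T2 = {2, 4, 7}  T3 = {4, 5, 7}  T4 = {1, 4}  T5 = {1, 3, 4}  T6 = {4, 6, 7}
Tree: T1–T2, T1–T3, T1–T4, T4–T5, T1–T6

No — vertex 0 appears in no bag.

A tree decomposition must satisfy three properties: every vertex lies in some bag; for every edge, both endpoints lie together in some bag; and for every vertex, the bags containing it form a connected subtree. Here vertex 0 appears in no bag, so the decomposition is invalid.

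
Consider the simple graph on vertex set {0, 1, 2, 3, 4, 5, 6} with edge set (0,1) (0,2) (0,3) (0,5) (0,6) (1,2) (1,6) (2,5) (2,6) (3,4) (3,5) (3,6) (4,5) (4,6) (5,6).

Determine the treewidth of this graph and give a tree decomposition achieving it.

Treewidth 3.
One optimal decomposition is:
Bags: B1 = {0, 1, 2, 6}  B2 = {0, 2, 5, 6}  B3 = {0, 3, 5, 6}  B4 = {3, 4, 5, 6}
Tree: B1–B2, B2–B3, B3–B4

Every bag has size at most 4, so the width is 4 − 1 = 3 and tw(G) ≤ 3. Conversely, {0, 1, 2, 6} is a clique of size 4, and the vertices of any clique must share a bag in every tree decomposition; so some bag has ≥ 4 vertices and tw(G) ≥ 3. Therefore the treewidth is 3.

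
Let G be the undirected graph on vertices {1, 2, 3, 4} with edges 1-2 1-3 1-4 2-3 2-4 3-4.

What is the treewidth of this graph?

3

A width-3 tree decomposition is:
Bags: B1 = {1, 2, 3, 4}
Tree: (single bag)
A single bag containing all 4 vertices is trivially a valid decomposition of width 3. On the other hand G contains the 4-clique {1, 2, 3, 4}. A clique must lie in a single bag of any decomposition, so no decomposition can have width below 3. Therefore the treewidth is 3.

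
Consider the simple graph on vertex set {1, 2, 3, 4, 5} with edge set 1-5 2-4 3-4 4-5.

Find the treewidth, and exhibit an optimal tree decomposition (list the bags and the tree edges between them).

Treewidth 1.
Bags: B1 = {4, 5}  B2 = {1, 5}  B3 = {3, 4}  B4 = {2, 4}
Tree: B1–B2, B1–B3, B3–B4

Every bag has size at most 2, so the width is 2 − 1 = 1 and tw(G) ≤ 1. G has an edge, so its treewidth is at least 1. The upper and lower bounds meet at 1, so that is the treewidth.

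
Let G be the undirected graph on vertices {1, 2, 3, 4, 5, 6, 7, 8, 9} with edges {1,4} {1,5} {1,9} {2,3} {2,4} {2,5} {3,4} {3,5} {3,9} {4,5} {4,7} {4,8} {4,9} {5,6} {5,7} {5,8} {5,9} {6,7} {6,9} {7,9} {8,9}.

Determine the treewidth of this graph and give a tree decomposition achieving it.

Every bag has size at most 4, so the width is 4 − 1 = 3 and tw(G) ≤ 3. For the lower bound, the 4 vertices {4, 5, 8, 9} are pairwise adjacent, and any tree decomposition puts a clique entirely inside one bag — forcing width ≥ 3. Hence tw(G) = 3 exactly.

Treewidth 3.
One optimal decomposition is:
Bags: B1 = {4, 5, 7, 9}  B2 = {3, 4, 5, 9}  B3 = {4, 5, 8, 9}  B4 = {2, 3, 4, 5}  B5 = {1, 4, 5, 9}  B6 = {5, 6, 7, 9}
Tree: B1–B2, B1–B3, B2–B4, B1–B5, B1–B6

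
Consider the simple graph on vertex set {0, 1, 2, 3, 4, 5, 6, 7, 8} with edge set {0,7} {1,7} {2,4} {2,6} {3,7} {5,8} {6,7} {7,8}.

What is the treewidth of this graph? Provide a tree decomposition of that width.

Treewidth 1.
Bags: B1 = {7, 8}  B2 = {5, 8}  B3 = {6, 7}  B4 = {2, 6}  B5 = {3, 7}  B6 = {1, 7}  B7 = {0, 7}  B8 = {2, 4}
Tree: B1–B2, B1–B3, B3–B4, B3–B5, B5–B6, B5–B7, B4–B8

Each bag holds 2 vertices, so the decomposition has width 1, which upper-bounds the treewidth. Any graph with an edge has treewidth ≥ 1, and G has the edge 8–7. Therefore the treewidth is 1.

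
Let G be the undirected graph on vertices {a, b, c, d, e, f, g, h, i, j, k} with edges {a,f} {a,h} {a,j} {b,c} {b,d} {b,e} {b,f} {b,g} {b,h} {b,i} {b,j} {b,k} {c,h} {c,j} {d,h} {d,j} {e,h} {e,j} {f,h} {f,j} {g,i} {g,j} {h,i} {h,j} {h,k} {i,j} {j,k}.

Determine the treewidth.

A width-3 tree decomposition is:
Bags: B1 = {b, c, h, j}  B2 = {b, h, i, j}  B3 = {b, g, i, j}  B4 = {b, h, j, k}  B5 = {b, f, h, j}  B6 = {b, d, h, j}  B7 = {a, f, h, j}  B8 = {b, e, h, j}
Tree: B1–B2, B2–B3, B1–B4, B1–B5, B2–B6, B5–B7, B4–B8
Every bag has size at most 4, so the width is 4 − 1 = 3 and tw(G) ≤ 3. Conversely, {b, g, i, j} is a clique of size 4, and the vertices of any clique must share a bag in every tree decomposition; so some bag has ≥ 4 vertices and tw(G) ≥ 3. Therefore the treewidth is 3.

3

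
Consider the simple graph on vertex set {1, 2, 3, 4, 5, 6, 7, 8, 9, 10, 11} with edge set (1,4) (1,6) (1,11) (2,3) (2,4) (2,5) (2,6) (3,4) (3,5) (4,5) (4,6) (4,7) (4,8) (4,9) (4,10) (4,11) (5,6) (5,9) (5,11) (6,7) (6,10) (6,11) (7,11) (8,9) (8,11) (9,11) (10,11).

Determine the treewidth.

A width-3 tree decomposition is:
Bags: B1 = {4, 5, 6, 11}  B2 = {1, 4, 6, 11}  B3 = {4, 6, 7, 11}  B4 = {2, 4, 5, 6}  B5 = {2, 3, 4, 5}  B6 = {4, 6, 10, 11}  B7 = {4, 5, 9, 11}  B8 = {4, 8, 9, 11}
Tree: B1–B2, B1–B3, B1–B4, B4–B5, B3–B6, B1–B7, B7–B8
The largest bag has 4 vertices, giving width 3; this decomposition certifies tw(G) ≤ 3. Conversely, {4, 8, 9, 11} is a clique of size 4, and the vertices of any clique must share a bag in every tree decomposition; so some bag has ≥ 4 vertices and tw(G) ≥ 3. Therefore the treewidth is 3.

3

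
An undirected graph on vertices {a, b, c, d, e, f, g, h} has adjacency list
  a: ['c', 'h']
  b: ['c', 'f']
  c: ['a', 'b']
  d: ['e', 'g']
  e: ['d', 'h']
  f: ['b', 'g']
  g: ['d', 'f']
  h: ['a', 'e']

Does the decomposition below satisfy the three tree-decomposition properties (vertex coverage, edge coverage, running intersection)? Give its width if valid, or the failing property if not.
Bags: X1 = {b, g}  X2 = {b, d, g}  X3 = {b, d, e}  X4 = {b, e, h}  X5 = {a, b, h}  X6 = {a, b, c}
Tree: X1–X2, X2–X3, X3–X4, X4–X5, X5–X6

No — vertex f appears in no bag.

A tree decomposition must satisfy three properties: every vertex lies in some bag; for every edge, both endpoints lie together in some bag; and for every vertex, the bags containing it form a connected subtree. Here vertex f appears in no bag, so the decomposition is invalid.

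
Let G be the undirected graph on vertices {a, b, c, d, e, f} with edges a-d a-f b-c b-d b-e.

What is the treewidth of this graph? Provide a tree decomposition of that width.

Every bag has size at most 2, so the width is 2 − 1 = 1 and tw(G) ≤ 1. Since G has at least one edge (e.g. b–d), it is not an edgeless graph, so tw(G) ≥ 1. Therefore the treewidth is 1.

Treewidth 1.
Bags: B1 = {b, d}  B2 = {b, e}  B3 = {a, d}  B4 = {a, f}  B5 = {b, c}
Tree: B1–B2, B1–B3, B3–B4, B1–B5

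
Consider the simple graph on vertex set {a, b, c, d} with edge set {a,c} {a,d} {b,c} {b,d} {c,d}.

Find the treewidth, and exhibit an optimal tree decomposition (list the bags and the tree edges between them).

Each bag holds 3 vertices, so the decomposition has width 2, which upper-bounds the treewidth. For the lower bound, the 3 vertices {a, c, d} are pairwise adjacent, and any tree decomposition puts a clique entirely inside one bag — forcing width ≥ 2. Combining the bounds, tw(G) = 2.

Treewidth 2.
One optimal decomposition is:
Bags: B1 = {a, c, d}  B2 = {b, c, d}
Tree: B1–B2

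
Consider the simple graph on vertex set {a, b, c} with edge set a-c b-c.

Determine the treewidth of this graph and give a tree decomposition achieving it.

Every bag has size at most 2, so the width is 2 − 1 = 1 and tw(G) ≤ 1. Any graph with an edge has treewidth ≥ 1, and G has the edge b–c. Therefore the treewidth is 1.

Treewidth 1.
One optimal decomposition is:
Bags: B1 = {b, c}  B2 = {a, c}
Tree: B1–B2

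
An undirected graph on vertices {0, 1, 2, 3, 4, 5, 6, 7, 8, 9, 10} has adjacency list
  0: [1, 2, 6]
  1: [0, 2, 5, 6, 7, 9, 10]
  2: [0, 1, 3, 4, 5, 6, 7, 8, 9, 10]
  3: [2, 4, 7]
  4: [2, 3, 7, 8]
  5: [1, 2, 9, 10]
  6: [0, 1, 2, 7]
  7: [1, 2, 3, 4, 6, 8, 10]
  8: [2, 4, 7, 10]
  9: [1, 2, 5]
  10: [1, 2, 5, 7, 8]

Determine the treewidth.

3

A width-3 tree decomposition is:
Bags: B1 = {2, 4, 7, 8}  B2 = {2, 7, 8, 10}  B3 = {1, 2, 7, 10}  B4 = {2, 3, 4, 7}  B5 = {1, 2, 5, 10}  B6 = {1, 2, 5, 9}  B7 = {1, 2, 6, 7}  B8 = {0, 1, 2, 6}
Tree: B1–B2, B2–B3, B1–B4, B3–B5, B5–B6, B3–B7, B7–B8
The largest bag has 4 vertices, giving width 3; this decomposition certifies tw(G) ≤ 3. For the lower bound, the 4 vertices {2, 7, 8, 10} are pairwise adjacent, and any tree decomposition puts a clique entirely inside one bag — forcing width ≥ 3. Combining the bounds, tw(G) = 3.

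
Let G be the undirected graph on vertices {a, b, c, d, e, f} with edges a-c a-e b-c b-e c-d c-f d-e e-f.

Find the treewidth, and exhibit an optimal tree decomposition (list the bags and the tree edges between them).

Every bag has size at most 3, so the width is 3 − 1 = 2 and tw(G) ≤ 2. Since c–b–e–d–c is a cycle in G, G is not acyclic. Forests are exactly the graphs of treewidth ≤ 1, so tw(G) ≥ 2. Therefore the treewidth is 2.

Treewidth 2.
One such decomposition:
Bags: B1 = {b, c, e}  B2 = {c, d, e}  B3 = {a, c, e}  B4 = {c, e, f}
Tree: B1–B2, B2–B3, B3–B4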